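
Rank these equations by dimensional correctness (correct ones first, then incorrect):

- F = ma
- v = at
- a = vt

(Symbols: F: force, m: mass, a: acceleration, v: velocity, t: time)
Dimensionally correct: F = ma, v = at
Dimensionally incorrect: a = vt
Ordered (correct first, then incorrect): F = ma, v = at, a = vt

- F = ma: LHS [L M T^-2], RHS [L M T^-2] → correct ✓
- v = at: LHS [L T^-1], RHS [L T^-1] → correct ✓
- a = vt: LHS [L T^-2], RHS [L] → incorrect ✗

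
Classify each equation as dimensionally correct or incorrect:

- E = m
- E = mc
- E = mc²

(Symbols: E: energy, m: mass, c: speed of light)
Dimensionally correct: E = mc²
Dimensionally incorrect: E = m, E = mc
Ordered (correct first, then incorrect): E = mc², E = m, E = mc

- E = m: LHS [L^2 M T^-2], RHS [M] → incorrect ✗
- E = mc: LHS [L^2 M T^-2], RHS [L M T^-1] → incorrect ✗
- E = mc²: LHS [L^2 M T^-2], RHS [L^2 M T^-2] → correct ✓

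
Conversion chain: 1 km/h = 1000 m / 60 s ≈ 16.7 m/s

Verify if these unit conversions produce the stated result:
The chain is incorrect (it contains an error).

Incorrect: 1 h = 3600 s, not 60 s (1 km/h ≈ 0.278 m/s)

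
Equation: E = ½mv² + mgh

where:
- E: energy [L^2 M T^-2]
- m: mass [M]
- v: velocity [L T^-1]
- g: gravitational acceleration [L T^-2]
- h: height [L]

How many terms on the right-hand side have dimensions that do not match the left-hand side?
0

LHS E: [L^2 M T^-2]
- ½mv²: [L^2 M T^-2] ✓
- mgh: [L^2 M T^-2] ✓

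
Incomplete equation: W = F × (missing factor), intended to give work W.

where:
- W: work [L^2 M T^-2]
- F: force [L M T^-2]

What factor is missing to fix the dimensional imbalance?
d (distance), dimensions [L]

W has dimensions [L^2 M T^-2] and F has dimensions [L M T^-2].
The missing factor must have dimensions [L^2 M T^-2] / [L M T^-2] = [L], i.e. distance (d).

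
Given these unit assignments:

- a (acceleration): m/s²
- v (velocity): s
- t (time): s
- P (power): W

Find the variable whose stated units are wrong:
v

The variable v (velocity) should have units m/s, not s.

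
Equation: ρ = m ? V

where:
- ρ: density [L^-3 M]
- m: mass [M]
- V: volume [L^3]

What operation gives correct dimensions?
division (÷): ρ = m ÷ V

ρ [L^-3 M]; m [M]; V [L^3].
m × V → [L^3 M] ✗
m ÷ V → [L^-3 M] ✓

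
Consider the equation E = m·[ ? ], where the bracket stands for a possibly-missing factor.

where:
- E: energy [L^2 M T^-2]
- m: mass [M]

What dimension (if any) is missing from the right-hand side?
[L^2 T^-2] — velocity squared (e.g. v²)

E has dimensions [L^2 M T^-2]; m has dimensions [M].
The bracketed factor must supply [L^2 M T^-2] / [M] = [L^2 T^-2].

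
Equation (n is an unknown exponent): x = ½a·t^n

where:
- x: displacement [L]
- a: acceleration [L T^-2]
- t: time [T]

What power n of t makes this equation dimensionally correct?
n = 2

x has dimensions [L]; t has dimensions [T].
The rest of the RHS has dimensions [L T^-2], so t^n must supply [T^2].
With n = 2: ½a·t^2 has dimensions [L], matching the LHS ✓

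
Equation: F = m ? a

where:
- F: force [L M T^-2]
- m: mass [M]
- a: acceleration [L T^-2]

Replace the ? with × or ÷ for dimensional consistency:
multiplication (×): F = m × a

F [L M T^-2]; m [M]; a [L T^-2].
m × a → [L M T^-2] ✓
m ÷ a → [L^-1 M T^2] ✗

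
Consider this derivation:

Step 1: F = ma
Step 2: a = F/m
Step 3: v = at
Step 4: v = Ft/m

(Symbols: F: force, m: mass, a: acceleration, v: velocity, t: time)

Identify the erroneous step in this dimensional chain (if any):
No step introduces an error — all steps are dimensionally consistent.

Step 1: F = ma → LHS [L M T^-2], RHS [L M T^-2] ✓
Step 2: a = F/m → LHS [L T^-2], RHS [L T^-2] ✓
Step 3: v = at → LHS [L T^-1], RHS [L T^-1] ✓
Step 4: v = Ft/m → LHS [L T^-1], RHS [L T^-1] ✓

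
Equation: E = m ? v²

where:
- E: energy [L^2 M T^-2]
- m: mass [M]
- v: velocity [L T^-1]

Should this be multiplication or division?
multiplication (×): E = m × v²

E [L^2 M T^-2]; m [M]; v² [L^2 T^-2].
m × v² → [L^2 M T^-2] ✓
m ÷ v² → [L^-2 M T^2] ✗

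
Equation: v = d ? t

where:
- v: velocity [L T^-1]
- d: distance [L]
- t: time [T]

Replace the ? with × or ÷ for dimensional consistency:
division (÷): v = d ÷ t

v [L T^-1]; d [L]; t [T].
d × t → [L T] ✗
d ÷ t → [L T^-1] ✓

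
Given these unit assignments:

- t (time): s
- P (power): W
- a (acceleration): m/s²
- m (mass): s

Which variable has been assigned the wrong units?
m

The variable m (mass) should have units kg, not s.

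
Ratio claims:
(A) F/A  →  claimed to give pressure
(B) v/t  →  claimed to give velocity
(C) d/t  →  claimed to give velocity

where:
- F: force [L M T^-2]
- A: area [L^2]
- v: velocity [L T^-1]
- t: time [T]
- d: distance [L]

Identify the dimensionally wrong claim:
(B) v/t does not give velocity

(A) F/A: [L^-1 M T^-2] = pressure [L^-1 M T^-2] ✓
(B) v/t: [L T^-2] ≠ velocity [L T^-1] ✗
(C) d/t: [L T^-1] = velocity [L T^-1] ✓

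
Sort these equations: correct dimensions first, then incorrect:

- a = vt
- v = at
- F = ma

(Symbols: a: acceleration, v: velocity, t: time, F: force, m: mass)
Dimensionally correct: v = at, F = ma
Dimensionally incorrect: a = vt
Ordered (correct first, then incorrect): v = at, F = ma, a = vt

- a = vt: LHS [L T^-2], RHS [L] → incorrect ✗
- v = at: LHS [L T^-1], RHS [L T^-1] → correct ✓
- F = ma: LHS [L M T^-2], RHS [L M T^-2] → correct ✓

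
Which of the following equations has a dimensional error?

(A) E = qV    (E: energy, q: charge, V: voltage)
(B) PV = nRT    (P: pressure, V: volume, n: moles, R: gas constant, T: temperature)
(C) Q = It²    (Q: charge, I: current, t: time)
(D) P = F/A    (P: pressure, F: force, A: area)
(C) Q = It²

The equation (C) Q = It² is dimensionally incorrect.

LHS (Q): [I T]
RHS (It²): [I T^2] ✗

The dimensions do not match. The other three equations balance.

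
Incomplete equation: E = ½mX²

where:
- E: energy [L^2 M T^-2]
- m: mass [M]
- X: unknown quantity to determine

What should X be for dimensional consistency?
X = v (velocity), dimensions [L T^-1]

E has dimensions [L^2 M T^-2]; the rest of the RHS (½m) has dimensions [M].
So X² must have dimensions [L^2 T^-2], i.e. X has dimensions [L T^-1] — X = v (velocity).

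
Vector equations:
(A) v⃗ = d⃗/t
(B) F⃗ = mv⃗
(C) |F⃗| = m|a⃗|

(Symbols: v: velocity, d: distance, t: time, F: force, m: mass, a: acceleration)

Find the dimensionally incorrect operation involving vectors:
(B) F⃗ = mv⃗

(A) v⃗ = d⃗/t: LHS [L T^-1], RHS [L T^-1] ✓ — displacement (vector) divided by time (scalar)
(B) F⃗ = mv⃗: LHS [L M T^-2], RHS [L M T^-1] ✗ — mass times velocity is momentum, not force; should be ma⃗
(C) |F⃗| = m|a⃗|: LHS [L M T^-2], RHS [L M T^-2] ✓ — magnitudes of vectors are scalars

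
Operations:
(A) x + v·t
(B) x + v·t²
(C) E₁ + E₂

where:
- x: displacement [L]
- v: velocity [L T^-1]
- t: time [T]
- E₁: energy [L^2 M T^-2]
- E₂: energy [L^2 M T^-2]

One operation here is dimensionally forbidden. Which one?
(B) x + v·t²

(A) x + v·t: x [L] and v·t [L] — same dimensions ✓
(B) x + v·t²: x [L] and v·t² [L T] — different dimensions cannot be added/subtracted ✗
(C) E₁ + E₂: E₁ [L^2 M T^-2] and E₂ [L^2 M T^-2] — same dimensions ✓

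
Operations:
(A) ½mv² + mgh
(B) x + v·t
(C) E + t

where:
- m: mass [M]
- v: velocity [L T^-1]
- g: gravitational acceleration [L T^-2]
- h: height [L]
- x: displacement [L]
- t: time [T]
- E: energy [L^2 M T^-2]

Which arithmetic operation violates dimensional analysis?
(C) E + t

(A) ½mv² + mgh: ½mv² [L^2 M T^-2] and mgh [L^2 M T^-2] — same dimensions ✓
(B) x + v·t: x [L] and v·t [L] — same dimensions ✓
(C) E + t: E [L^2 M T^-2] and t [T] — different dimensions cannot be added/subtracted ✗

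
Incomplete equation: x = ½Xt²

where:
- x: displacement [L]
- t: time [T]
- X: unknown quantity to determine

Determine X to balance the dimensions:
X = a (acceleration), dimensions [L T^-2]

x has dimensions [L]; the rest of the RHS (½ t²) has dimensions [T^2].
So X must have dimensions [L T^-2] — X = a (acceleration).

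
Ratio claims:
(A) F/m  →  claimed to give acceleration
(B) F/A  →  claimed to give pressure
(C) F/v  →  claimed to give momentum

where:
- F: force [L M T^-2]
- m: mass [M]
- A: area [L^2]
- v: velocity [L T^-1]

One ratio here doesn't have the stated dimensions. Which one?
(C) F/v does not give momentum

(A) F/m: [L T^-2] = acceleration [L T^-2] ✓
(B) F/A: [L^-1 M T^-2] = pressure [L^-1 M T^-2] ✓
(C) F/v: [M T^-1] ≠ momentum [L M T^-1] ✗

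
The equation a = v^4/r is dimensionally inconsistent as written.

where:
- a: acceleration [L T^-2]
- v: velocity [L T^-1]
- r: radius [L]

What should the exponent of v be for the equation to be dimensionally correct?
The exponent of v should be 2: a = v^2/r

The LHS a has dimensions [L T^-2]; v has dimensions [L T^-1].
As written, the RHS v^4/r (exponent 4 on v) has dimensions [L^3 T^-4], which does not match.
With exponent 2, the RHS v^2/r has dimensions [L T^-2], matching the LHS.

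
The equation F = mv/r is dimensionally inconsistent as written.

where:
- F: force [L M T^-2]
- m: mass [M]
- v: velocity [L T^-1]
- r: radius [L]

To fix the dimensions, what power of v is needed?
The exponent of v should be 2: F = mv^2/r

The LHS F has dimensions [L M T^-2]; v has dimensions [L T^-1].
As written, the RHS mv/r (exponent 1 on v) has dimensions [M T^-1], which does not match.
With exponent 2, the RHS mv^2/r has dimensions [L M T^-2], matching the LHS.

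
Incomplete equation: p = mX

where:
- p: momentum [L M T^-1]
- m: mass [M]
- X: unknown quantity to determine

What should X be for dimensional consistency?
X = v (velocity), dimensions [L T^-1]

p has dimensions [L M T^-1]; the rest of the RHS (m) has dimensions [M].
So X must have dimensions [L T^-1] — X = v (velocity).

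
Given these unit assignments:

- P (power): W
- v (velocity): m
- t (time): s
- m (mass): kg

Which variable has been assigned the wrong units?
v

The variable v (velocity) should have units m/s, not m.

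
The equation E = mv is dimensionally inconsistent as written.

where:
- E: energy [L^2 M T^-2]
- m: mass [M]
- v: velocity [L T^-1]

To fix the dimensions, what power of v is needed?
The exponent of v should be 2: E = mv^2

The LHS E has dimensions [L^2 M T^-2]; v has dimensions [L T^-1].
As written, the RHS mv (exponent 1 on v) has dimensions [L M T^-1], which does not match.
With exponent 2, the RHS mv^2 has dimensions [L^2 M T^-2], matching the LHS.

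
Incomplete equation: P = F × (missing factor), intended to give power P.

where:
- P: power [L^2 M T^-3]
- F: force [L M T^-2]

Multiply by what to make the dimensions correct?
v (velocity), dimensions [L T^-1]

P has dimensions [L^2 M T^-3] and F has dimensions [L M T^-2].
The missing factor must have dimensions [L^2 M T^-3] / [L M T^-2] = [L T^-1], i.e. velocity (v).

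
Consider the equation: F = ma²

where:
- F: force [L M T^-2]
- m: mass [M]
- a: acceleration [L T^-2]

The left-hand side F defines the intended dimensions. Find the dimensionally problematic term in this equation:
The right-hand side term ma²

F has dimensions [L M T^-2], but ma² has dimensions [L^2 M T^-4], so the term ma² is dimensionally wrong for F.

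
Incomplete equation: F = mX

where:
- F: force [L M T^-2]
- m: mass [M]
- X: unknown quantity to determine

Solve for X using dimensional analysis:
X = a (acceleration), dimensions [L T^-2]

F has dimensions [L M T^-2]; the rest of the RHS (m) has dimensions [M].
So X must have dimensions [L T^-2] — X = a (acceleration).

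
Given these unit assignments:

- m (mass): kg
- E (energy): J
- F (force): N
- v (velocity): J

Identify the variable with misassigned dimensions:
v

The variable v (velocity) should have units m/s, not J.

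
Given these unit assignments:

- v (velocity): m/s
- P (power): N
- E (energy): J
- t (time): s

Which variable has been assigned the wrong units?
P

The variable P (power) should have units W, not N.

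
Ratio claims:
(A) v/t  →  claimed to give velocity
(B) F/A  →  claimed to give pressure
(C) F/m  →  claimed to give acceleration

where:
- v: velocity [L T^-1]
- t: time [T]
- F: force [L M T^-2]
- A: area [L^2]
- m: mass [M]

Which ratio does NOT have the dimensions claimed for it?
(A) v/t does not give velocity

(A) v/t: [L T^-2] ≠ velocity [L T^-1] ✗
(B) F/A: [L^-1 M T^-2] = pressure [L^-1 M T^-2] ✓
(C) F/m: [L T^-2] = acceleration [L T^-2] ✓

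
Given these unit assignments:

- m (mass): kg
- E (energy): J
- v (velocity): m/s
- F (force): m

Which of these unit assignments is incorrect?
F

The variable F (force) should have units N, not m.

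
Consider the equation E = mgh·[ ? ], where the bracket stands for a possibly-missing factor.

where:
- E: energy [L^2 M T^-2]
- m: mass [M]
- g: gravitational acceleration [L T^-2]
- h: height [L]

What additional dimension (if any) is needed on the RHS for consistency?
Nothing is missing — the bracketed factor must be dimensionless.

E has dimensions [L^2 M T^-2] and mgh already has dimensions [L^2 M T^-2], so E = mgh is dimensionally complete.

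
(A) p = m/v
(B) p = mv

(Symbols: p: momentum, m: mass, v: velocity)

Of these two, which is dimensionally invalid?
(A)

(A) p = m/v: LHS [L M T^-1], RHS [L^-1 M T] ✗
(B) p = mv: LHS [L M T^-1], RHS [L M T^-1] ✓

Expression (A) p = m/v is dimensionally incorrect.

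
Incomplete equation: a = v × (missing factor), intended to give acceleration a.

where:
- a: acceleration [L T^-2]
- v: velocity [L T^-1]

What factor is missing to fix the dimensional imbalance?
1/t (inverse time), dimensions [T^-1]

a has dimensions [L T^-2] and v has dimensions [L T^-1].
The missing factor must have dimensions [L T^-2] / [L T^-1] = [T^-1], i.e. inverse time (1/t).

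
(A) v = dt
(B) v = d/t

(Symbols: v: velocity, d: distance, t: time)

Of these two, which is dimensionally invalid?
(A)

(A) v = dt: LHS [L T^-1], RHS [L T] ✗
(B) v = d/t: LHS [L T^-1], RHS [L T^-1] ✓

Expression (A) v = dt is dimensionally incorrect.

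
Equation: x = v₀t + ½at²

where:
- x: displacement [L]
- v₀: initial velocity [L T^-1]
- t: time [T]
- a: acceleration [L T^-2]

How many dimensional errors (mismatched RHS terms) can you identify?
0

LHS x: [L]
- v₀t: [L] ✓
- ½at²: [L] ✓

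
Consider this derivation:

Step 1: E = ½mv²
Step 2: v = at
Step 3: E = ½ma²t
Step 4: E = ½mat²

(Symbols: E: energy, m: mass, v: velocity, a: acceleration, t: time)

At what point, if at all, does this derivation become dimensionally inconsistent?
Step 3

Step 1: E = ½mv² → LHS [L^2 M T^-2], RHS [L^2 M T^-2] ✓
Step 2: v = at → LHS [L T^-1], RHS [L T^-1] ✓
Step 3: E = ½ma²t → LHS [L^2 M T^-2], RHS [L^2 M T^-3] ✗

The first dimensional inconsistency appears in step 3: E = ½ma²t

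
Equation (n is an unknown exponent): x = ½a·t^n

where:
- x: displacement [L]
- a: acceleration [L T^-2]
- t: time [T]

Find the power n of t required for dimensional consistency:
n = 2

x has dimensions [L]; t has dimensions [T].
The rest of the RHS has dimensions [L T^-2], so t^n must supply [T^2].
With n = 2: ½a·t^2 has dimensions [L], matching the LHS ✓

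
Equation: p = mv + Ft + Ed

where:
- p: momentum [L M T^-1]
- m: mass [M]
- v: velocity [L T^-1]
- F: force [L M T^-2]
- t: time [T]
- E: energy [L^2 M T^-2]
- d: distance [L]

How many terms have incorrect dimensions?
1

LHS p: [L M T^-1]
- mv: [L M T^-1] ✓
- Ft: [L M T^-1] ✓
- Ed: [L^3 M T^-2] ✗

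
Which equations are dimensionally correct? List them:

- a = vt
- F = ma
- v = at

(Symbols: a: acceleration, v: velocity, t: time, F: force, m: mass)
Dimensionally correct: F = ma, v = at
Dimensionally incorrect: a = vt
Ordered (correct first, then incorrect): F = ma, v = at, a = vt

- a = vt: LHS [L T^-2], RHS [L] → incorrect ✗
- F = ma: LHS [L M T^-2], RHS [L M T^-2] → correct ✓
- v = at: LHS [L T^-1], RHS [L T^-1] → correct ✓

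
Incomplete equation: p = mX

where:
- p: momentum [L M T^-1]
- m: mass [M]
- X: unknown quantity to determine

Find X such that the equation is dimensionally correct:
X = v (velocity), dimensions [L T^-1]

p has dimensions [L M T^-1]; the rest of the RHS (m) has dimensions [M].
So X must have dimensions [L T^-1] — X = v (velocity).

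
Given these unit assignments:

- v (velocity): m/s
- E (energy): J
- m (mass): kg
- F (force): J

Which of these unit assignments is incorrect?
F

The variable F (force) should have units N, not J.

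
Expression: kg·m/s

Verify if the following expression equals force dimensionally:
No

The expression kg·m/s has dimensions [L M T^-1], but force has dimensions [L M T^-2].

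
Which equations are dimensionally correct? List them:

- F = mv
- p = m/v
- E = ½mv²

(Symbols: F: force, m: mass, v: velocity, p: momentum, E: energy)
Dimensionally correct: E = ½mv²
Dimensionally incorrect: F = mv, p = m/v
Ordered (correct first, then incorrect): E = ½mv², F = mv, p = m/v

- F = mv: LHS [L M T^-2], RHS [L M T^-1] → incorrect ✗
- p = m/v: LHS [L M T^-1], RHS [L^-1 M T] → incorrect ✗
- E = ½mv²: LHS [L^2 M T^-2], RHS [L^2 M T^-2] → correct ✓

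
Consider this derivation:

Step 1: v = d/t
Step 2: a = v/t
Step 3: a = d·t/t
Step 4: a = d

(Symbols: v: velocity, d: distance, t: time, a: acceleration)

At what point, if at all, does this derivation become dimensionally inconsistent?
Step 3

Step 1: v = d/t → LHS [L T^-1], RHS [L T^-1] ✓
Step 2: a = v/t → LHS [L T^-2], RHS [L T^-2] ✓
Step 3: a = d·t/t → LHS [L T^-2], RHS [L] ✗

The first dimensional inconsistency appears in step 3: a = d·t/t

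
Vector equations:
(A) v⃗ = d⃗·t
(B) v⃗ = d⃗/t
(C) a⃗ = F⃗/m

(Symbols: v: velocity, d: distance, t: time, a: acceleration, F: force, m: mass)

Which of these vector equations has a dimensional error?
(A) v⃗ = d⃗·t

(A) v⃗ = d⃗·t: LHS [L T^-1], RHS [L T] ✗ — velocity is displacement per time; should be d⃗/t
(B) v⃗ = d⃗/t: LHS [L T^-1], RHS [L T^-1] ✓ — displacement (vector) divided by time (scalar)
(C) a⃗ = F⃗/m: LHS [L T^-2], RHS [L T^-2] ✓ — force (vector) divided by mass (scalar)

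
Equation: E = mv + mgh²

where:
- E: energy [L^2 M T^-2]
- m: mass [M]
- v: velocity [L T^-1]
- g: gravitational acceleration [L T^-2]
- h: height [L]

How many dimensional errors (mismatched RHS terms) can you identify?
2

LHS E: [L^2 M T^-2]
- mv: [L M T^-1] ✗
- mgh²: [L^3 M T^-2] ✗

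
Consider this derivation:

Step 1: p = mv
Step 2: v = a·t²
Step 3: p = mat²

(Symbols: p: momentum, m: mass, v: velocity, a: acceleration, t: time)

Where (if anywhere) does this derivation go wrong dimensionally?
Step 2

Step 1: p = mv → LHS [L M T^-1], RHS [L M T^-1] ✓
Step 2: v = a·t² → LHS [L T^-1], RHS [L] ✗

The first dimensional inconsistency appears in step 2: v = a·t²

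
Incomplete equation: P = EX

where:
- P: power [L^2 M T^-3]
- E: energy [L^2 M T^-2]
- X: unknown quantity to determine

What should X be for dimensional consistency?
X = f (inverse time / frequency (1/t)), dimensions [T^-1]

P has dimensions [L^2 M T^-3]; the rest of the RHS (E) has dimensions [L^2 M T^-2].
So X must have dimensions [T^-1] — X = f (inverse time / frequency (1/t)).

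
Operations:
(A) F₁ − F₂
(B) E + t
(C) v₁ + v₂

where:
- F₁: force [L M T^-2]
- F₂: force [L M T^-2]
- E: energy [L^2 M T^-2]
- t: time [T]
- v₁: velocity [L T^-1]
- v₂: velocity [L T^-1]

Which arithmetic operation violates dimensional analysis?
(B) E + t

(A) F₁ − F₂: F₁ [L M T^-2] and F₂ [L M T^-2] — same dimensions ✓
(B) E + t: E [L^2 M T^-2] and t [T] — different dimensions cannot be added/subtracted ✗
(C) v₁ + v₂: v₁ [L T^-1] and v₂ [L T^-1] — same dimensions ✓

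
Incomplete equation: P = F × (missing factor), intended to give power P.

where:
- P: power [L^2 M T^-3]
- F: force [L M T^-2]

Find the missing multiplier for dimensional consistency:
v (velocity), dimensions [L T^-1]

P has dimensions [L^2 M T^-3] and F has dimensions [L M T^-2].
The missing factor must have dimensions [L^2 M T^-3] / [L M T^-2] = [L T^-1], i.e. velocity (v).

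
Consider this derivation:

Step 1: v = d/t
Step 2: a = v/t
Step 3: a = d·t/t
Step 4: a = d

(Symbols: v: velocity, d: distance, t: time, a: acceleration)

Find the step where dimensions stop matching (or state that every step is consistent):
Step 3

Step 1: v = d/t → LHS [L T^-1], RHS [L T^-1] ✓
Step 2: a = v/t → LHS [L T^-2], RHS [L T^-2] ✓
Step 3: a = d·t/t → LHS [L T^-2], RHS [L] ✗

The first dimensional inconsistency appears in step 3: a = d·t/t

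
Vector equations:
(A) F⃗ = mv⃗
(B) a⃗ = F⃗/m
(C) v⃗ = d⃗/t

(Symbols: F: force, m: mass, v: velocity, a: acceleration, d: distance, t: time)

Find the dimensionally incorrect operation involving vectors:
(A) F⃗ = mv⃗

(A) F⃗ = mv⃗: LHS [L M T^-2], RHS [L M T^-1] ✗ — mass times velocity is momentum, not force; should be ma⃗
(B) a⃗ = F⃗/m: LHS [L T^-2], RHS [L T^-2] ✓ — force (vector) divided by mass (scalar)
(C) v⃗ = d⃗/t: LHS [L T^-1], RHS [L T^-1] ✓ — displacement (vector) divided by time (scalar)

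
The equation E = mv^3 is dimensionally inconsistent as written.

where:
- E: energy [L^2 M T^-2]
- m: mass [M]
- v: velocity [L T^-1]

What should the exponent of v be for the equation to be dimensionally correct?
The exponent of v should be 2: E = mv^2

The LHS E has dimensions [L^2 M T^-2]; v has dimensions [L T^-1].
As written, the RHS mv^3 (exponent 3 on v) has dimensions [L^3 M T^-3], which does not match.
With exponent 2, the RHS mv^2 has dimensions [L^2 M T^-2], matching the LHS.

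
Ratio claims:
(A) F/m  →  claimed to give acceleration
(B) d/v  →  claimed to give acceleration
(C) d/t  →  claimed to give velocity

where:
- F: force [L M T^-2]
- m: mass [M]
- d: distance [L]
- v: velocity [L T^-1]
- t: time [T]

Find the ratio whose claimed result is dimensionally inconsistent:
(B) d/v does not give acceleration

(A) F/m: [L T^-2] = acceleration [L T^-2] ✓
(B) d/v: [T] ≠ acceleration [L T^-2] ✗
(C) d/t: [L T^-1] = velocity [L T^-1] ✓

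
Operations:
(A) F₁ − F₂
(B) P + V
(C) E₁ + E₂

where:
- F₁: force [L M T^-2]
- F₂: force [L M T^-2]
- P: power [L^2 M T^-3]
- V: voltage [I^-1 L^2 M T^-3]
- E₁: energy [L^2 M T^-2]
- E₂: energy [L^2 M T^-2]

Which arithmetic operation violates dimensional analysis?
(B) P + V

(A) F₁ − F₂: F₁ [L M T^-2] and F₂ [L M T^-2] — same dimensions ✓
(B) P + V: P [L^2 M T^-3] and V [I^-1 L^2 M T^-3] — different dimensions cannot be added/subtracted ✗
(C) E₁ + E₂: E₁ [L^2 M T^-2] and E₂ [L^2 M T^-2] — same dimensions ✓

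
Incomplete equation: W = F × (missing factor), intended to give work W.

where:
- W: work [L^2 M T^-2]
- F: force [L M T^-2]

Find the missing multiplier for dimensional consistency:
d (distance), dimensions [L]

W has dimensions [L^2 M T^-2] and F has dimensions [L M T^-2].
The missing factor must have dimensions [L^2 M T^-2] / [L M T^-2] = [L], i.e. distance (d).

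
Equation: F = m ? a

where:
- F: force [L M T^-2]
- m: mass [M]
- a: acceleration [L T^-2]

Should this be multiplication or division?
multiplication (×): F = m × a

F [L M T^-2]; m [M]; a [L T^-2].
m × a → [L M T^-2] ✓
m ÷ a → [L^-1 M T^2] ✗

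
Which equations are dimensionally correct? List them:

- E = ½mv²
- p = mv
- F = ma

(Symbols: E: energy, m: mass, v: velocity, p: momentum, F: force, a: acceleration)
Dimensionally correct: E = ½mv², p = mv, F = ma
Dimensionally incorrect: none
Ordered (correct first, then incorrect): E = ½mv², p = mv, F = ma

- E = ½mv²: LHS [L^2 M T^-2], RHS [L^2 M T^-2] → correct ✓
- p = mv: LHS [L M T^-1], RHS [L M T^-1] → correct ✓
- F = ma: LHS [L M T^-2], RHS [L M T^-2] → correct ✓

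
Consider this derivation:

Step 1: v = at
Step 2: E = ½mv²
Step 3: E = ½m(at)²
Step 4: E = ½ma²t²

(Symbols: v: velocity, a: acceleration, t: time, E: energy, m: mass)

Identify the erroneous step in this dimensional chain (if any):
No step introduces an error — all steps are dimensionally consistent.

Step 1: v = at → LHS [L T^-1], RHS [L T^-1] ✓
Step 2: E = ½mv² → LHS [L^2 M T^-2], RHS [L^2 M T^-2] ✓
Step 3: E = ½m(at)² → LHS [L^2 M T^-2], RHS [L^2 M T^-2] ✓
Step 4: E = ½ma²t² → LHS [L^2 M T^-2], RHS [L^2 M T^-2] ✓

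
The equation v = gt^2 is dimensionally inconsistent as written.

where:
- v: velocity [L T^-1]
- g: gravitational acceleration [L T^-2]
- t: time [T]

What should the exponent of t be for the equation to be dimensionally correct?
The exponent of t should be 1: v = gt

The LHS v has dimensions [L T^-1]; t has dimensions [T].
As written, the RHS gt^2 (exponent 2 on t) has dimensions [L], which does not match.
With exponent 1, the RHS gt has dimensions [L T^-1], matching the LHS.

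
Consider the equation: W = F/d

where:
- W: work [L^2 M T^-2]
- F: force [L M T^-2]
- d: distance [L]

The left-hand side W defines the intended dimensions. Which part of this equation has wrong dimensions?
The right-hand side term F/d

W has dimensions [L^2 M T^-2], but F/d has dimensions [M T^-2], so the term F/d is dimensionally wrong for W.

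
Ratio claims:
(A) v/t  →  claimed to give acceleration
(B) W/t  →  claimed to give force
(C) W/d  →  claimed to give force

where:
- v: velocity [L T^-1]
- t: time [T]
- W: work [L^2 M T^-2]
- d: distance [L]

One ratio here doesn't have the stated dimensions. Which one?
(B) W/t does not give force

(A) v/t: [L T^-2] = acceleration [L T^-2] ✓
(B) W/t: [L^2 M T^-3] ≠ force [L M T^-2] ✗
(C) W/d: [L M T^-2] = force [L M T^-2] ✓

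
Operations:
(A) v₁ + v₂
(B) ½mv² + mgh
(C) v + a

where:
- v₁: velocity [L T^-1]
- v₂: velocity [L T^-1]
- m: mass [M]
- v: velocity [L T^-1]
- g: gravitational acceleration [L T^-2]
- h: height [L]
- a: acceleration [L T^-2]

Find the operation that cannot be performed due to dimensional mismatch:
(C) v + a

(A) v₁ + v₂: v₁ [L T^-1] and v₂ [L T^-1] — same dimensions ✓
(B) ½mv² + mgh: ½mv² [L^2 M T^-2] and mgh [L^2 M T^-2] — same dimensions ✓
(C) v + a: v [L T^-1] and a [L T^-2] — different dimensions cannot be added/subtracted ✗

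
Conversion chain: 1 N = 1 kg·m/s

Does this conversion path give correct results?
The chain is incorrect (it contains an error).

Incorrect: Newton is kg·m/s², not kg·m/s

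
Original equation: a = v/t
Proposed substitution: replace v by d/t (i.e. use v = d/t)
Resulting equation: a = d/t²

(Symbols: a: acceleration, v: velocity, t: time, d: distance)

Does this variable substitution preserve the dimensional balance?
Yes

[v] = [L T^-1] and [d/t] = [L T^-1]. These match, so the substitution replaces a quantity by one of the same dimensions and the result a = d/t² has LHS [L T^-2] vs RHS [L T^-2] — still consistent.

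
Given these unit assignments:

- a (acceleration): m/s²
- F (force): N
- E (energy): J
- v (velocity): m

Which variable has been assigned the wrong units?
v

The variable v (velocity) should have units m/s, not m.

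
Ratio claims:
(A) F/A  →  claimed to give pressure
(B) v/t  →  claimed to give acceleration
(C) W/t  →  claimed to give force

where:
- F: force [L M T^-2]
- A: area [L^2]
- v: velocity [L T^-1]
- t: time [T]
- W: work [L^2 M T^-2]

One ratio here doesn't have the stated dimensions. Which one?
(C) W/t does not give force

(A) F/A: [L^-1 M T^-2] = pressure [L^-1 M T^-2] ✓
(B) v/t: [L T^-2] = acceleration [L T^-2] ✓
(C) W/t: [L^2 M T^-3] ≠ force [L M T^-2] ✗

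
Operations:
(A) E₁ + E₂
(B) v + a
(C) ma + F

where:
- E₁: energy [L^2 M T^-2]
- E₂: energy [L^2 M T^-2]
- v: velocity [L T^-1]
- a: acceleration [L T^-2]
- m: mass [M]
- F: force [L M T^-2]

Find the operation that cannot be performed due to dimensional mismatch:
(B) v + a

(A) E₁ + E₂: E₁ [L^2 M T^-2] and E₂ [L^2 M T^-2] — same dimensions ✓
(B) v + a: v [L T^-1] and a [L T^-2] — different dimensions cannot be added/subtracted ✗
(C) ma + F: ma [L M T^-2] and F [L M T^-2] — same dimensions ✓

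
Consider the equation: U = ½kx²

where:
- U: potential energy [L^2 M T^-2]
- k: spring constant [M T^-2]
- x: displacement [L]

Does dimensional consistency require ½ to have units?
No

U has dimensions [L^2 M T^-2] and kx² already has dimensions [L^2 M T^-2], so the equation balances without ½ contributing any dimensions. ½ is a pure (dimensionless) number; changing or removing it would not affect dimensional consistency.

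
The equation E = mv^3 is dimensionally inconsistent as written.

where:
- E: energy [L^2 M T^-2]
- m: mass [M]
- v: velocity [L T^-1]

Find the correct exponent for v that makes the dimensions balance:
The exponent of v should be 2: E = mv^2

The LHS E has dimensions [L^2 M T^-2]; v has dimensions [L T^-1].
As written, the RHS mv^3 (exponent 3 on v) has dimensions [L^3 M T^-3], which does not match.
With exponent 2, the RHS mv^2 has dimensions [L^2 M T^-2], matching the LHS.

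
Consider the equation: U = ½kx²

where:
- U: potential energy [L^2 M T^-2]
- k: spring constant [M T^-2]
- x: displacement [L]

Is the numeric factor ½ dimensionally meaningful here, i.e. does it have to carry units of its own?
No

U has dimensions [L^2 M T^-2] and kx² already has dimensions [L^2 M T^-2], so the equation balances without ½ contributing any dimensions. ½ is a pure (dimensionless) number; changing or removing it would not affect dimensional consistency.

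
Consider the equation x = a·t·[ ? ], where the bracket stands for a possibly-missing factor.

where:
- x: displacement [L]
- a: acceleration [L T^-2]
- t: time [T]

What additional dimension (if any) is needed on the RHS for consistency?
[T] — time (e.g. t)

x has dimensions [L]; a·t has dimensions [L T^-1].
The bracketed factor must supply [L] / [L T^-1] = [T].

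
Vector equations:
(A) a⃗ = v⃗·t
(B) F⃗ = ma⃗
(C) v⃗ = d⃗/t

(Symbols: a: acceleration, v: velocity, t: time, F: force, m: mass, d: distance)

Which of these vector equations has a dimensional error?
(A) a⃗ = v⃗·t

(A) a⃗ = v⃗·t: LHS [L T^-2], RHS [L] ✗ — acceleration is velocity per time; should be v⃗/t
(B) F⃗ = ma⃗: LHS [L M T^-2], RHS [L M T^-2] ✓ — Force and acceleration are vectors, mass is a scalar
(C) v⃗ = d⃗/t: LHS [L T^-1], RHS [L T^-1] ✓ — displacement (vector) divided by time (scalar)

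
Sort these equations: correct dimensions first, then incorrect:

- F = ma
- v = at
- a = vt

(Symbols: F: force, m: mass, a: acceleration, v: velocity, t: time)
Dimensionally correct: F = ma, v = at
Dimensionally incorrect: a = vt
Ordered (correct first, then incorrect): F = ma, v = at, a = vt

- F = ma: LHS [L M T^-2], RHS [L M T^-2] → correct ✓
- v = at: LHS [L T^-1], RHS [L T^-1] → correct ✓
- a = vt: LHS [L T^-2], RHS [L] → incorrect ✗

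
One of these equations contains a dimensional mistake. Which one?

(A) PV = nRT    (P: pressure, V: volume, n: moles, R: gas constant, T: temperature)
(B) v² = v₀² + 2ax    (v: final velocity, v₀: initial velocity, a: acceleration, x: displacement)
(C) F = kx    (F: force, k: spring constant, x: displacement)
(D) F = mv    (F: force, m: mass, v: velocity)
(D) F = mv

The equation (D) F = mv is dimensionally incorrect.

LHS (F): [L M T^-2]
RHS (mv): [L M T^-1] ✗

The dimensions do not match. The other three equations balance.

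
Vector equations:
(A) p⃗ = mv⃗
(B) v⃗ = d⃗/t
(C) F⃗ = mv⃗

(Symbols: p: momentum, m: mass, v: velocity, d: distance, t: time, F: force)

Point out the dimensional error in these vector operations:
(C) F⃗ = mv⃗

(A) p⃗ = mv⃗: LHS [L M T^-1], RHS [L M T^-1] ✓ — mass (scalar) times velocity (vector)
(B) v⃗ = d⃗/t: LHS [L T^-1], RHS [L T^-1] ✓ — displacement (vector) divided by time (scalar)
(C) F⃗ = mv⃗: LHS [L M T^-2], RHS [L M T^-1] ✗ — mass times velocity is momentum, not force; should be ma⃗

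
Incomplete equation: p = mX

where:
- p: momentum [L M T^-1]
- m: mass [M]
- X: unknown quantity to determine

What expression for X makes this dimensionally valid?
X = v (velocity), dimensions [L T^-1]

p has dimensions [L M T^-1]; the rest of the RHS (m) has dimensions [M].
So X must have dimensions [L T^-1] — X = v (velocity).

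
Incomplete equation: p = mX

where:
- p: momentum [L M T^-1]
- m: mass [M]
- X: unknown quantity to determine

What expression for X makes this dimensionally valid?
X = v (velocity), dimensions [L T^-1]

p has dimensions [L M T^-1]; the rest of the RHS (m) has dimensions [M].
So X must have dimensions [L T^-1] — X = v (velocity).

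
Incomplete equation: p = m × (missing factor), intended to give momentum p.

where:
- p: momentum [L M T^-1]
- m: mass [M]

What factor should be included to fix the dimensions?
v (velocity), dimensions [L T^-1]

p has dimensions [L M T^-1] and m has dimensions [M].
The missing factor must have dimensions [L M T^-1] / [M] = [L T^-1], i.e. velocity (v).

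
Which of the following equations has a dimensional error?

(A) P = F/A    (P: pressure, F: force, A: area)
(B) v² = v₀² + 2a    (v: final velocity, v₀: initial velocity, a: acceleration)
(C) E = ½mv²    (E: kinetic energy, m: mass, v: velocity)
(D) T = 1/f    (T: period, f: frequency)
(B) v² = v₀² + 2a

The equation (B) v² = v₀² + 2a is dimensionally incorrect.

LHS (v²): [L^2 T^-2]
RHS terms:
  - v₀²: [L^2 T^-2] ✓
  - 2a: [L T^-2] ✗ (does not match LHS)

The dimensions do not match. The other three equations balance.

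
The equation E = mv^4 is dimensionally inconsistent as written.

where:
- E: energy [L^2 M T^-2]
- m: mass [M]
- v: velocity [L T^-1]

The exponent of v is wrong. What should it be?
The exponent of v should be 2: E = mv^2

The LHS E has dimensions [L^2 M T^-2]; v has dimensions [L T^-1].
As written, the RHS mv^4 (exponent 4 on v) has dimensions [L^4 M T^-4], which does not match.
With exponent 2, the RHS mv^2 has dimensions [L^2 M T^-2], matching the LHS.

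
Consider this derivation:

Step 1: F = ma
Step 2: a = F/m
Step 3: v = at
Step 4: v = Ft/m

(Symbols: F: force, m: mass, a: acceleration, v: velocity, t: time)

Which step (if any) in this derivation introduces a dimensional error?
No step introduces an error — all steps are dimensionally consistent.

Step 1: F = ma → LHS [L M T^-2], RHS [L M T^-2] ✓
Step 2: a = F/m → LHS [L T^-2], RHS [L T^-2] ✓
Step 3: v = at → LHS [L T^-1], RHS [L T^-1] ✓
Step 4: v = Ft/m → LHS [L T^-1], RHS [L T^-1] ✓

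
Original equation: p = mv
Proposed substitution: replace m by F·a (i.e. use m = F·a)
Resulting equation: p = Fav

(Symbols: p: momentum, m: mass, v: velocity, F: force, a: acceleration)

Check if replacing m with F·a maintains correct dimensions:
No

[m] = [M] and [F·a] = [L^2 M T^-4]. These differ, so the substitution replaces a quantity by one of different dimensions and the result p = Fav has LHS [L M T^-1] vs RHS [L^3 M T^-5] — inconsistent.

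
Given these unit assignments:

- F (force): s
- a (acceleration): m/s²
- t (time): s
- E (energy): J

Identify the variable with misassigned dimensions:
F

The variable F (force) should have units N, not s.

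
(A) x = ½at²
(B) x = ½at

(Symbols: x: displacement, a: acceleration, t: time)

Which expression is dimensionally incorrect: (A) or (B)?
(B)

(A) x = ½at²: LHS [L], RHS [L] ✓
(B) x = ½at: LHS [L], RHS [L T^-1] ✗

Expression (B) x = ½at is dimensionally incorrect.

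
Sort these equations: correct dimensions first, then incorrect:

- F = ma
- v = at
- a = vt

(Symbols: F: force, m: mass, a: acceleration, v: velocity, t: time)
Dimensionally correct: F = ma, v = at
Dimensionally incorrect: a = vt
Ordered (correct first, then incorrect): F = ma, v = at, a = vt

- F = ma: LHS [L M T^-2], RHS [L M T^-2] → correct ✓
- v = at: LHS [L T^-1], RHS [L T^-1] → correct ✓
- a = vt: LHS [L T^-2], RHS [L] → incorrect ✗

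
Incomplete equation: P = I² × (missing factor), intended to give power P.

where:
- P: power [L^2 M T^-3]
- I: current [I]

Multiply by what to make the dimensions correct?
R (resistance), dimensions [I^-2 L^2 M T^-3]

P has dimensions [L^2 M T^-3] and I² has dimensions [I^2].
The missing factor must have dimensions [L^2 M T^-3] / [I^2] = [I^-2 L^2 M T^-3], i.e. resistance (R).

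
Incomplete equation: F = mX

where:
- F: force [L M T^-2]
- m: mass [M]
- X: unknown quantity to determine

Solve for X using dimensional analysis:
X = a (acceleration), dimensions [L T^-2]

F has dimensions [L M T^-2]; the rest of the RHS (m) has dimensions [M].
So X must have dimensions [L T^-2] — X = a (acceleration).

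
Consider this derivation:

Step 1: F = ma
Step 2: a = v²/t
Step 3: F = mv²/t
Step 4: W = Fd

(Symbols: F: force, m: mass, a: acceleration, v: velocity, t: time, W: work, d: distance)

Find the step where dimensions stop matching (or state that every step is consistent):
Step 2

Step 1: F = ma → LHS [L M T^-2], RHS [L M T^-2] ✓
Step 2: a = v²/t → LHS [L T^-2], RHS [L^2 T^-3] ✗

The first dimensional inconsistency appears in step 2: a = v²/t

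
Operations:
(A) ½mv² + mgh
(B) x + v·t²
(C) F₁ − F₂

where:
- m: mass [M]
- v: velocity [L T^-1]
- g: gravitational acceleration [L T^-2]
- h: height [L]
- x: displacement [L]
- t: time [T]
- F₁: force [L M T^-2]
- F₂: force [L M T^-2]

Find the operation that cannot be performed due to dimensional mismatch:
(B) x + v·t²

(A) ½mv² + mgh: ½mv² [L^2 M T^-2] and mgh [L^2 M T^-2] — same dimensions ✓
(B) x + v·t²: x [L] and v·t² [L T] — different dimensions cannot be added/subtracted ✗
(C) F₁ − F₂: F₁ [L M T^-2] and F₂ [L M T^-2] — same dimensions ✓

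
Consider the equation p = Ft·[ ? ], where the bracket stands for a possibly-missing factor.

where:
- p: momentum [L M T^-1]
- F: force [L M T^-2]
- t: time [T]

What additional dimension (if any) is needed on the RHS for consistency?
Nothing is missing — the bracketed factor must be dimensionless.

p has dimensions [L M T^-1] and Ft already has dimensions [L M T^-1], so p = Ft is dimensionally complete.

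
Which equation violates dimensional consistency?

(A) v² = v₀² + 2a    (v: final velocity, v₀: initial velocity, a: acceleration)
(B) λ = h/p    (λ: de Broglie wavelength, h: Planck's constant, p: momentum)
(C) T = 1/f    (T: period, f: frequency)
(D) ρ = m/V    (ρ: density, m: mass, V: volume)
(A) v² = v₀² + 2a

The equation (A) v² = v₀² + 2a is dimensionally incorrect.

LHS (v²): [L^2 T^-2]
RHS terms:
  - v₀²: [L^2 T^-2] ✓
  - 2a: [L T^-2] ✗ (does not match LHS)

The dimensions do not match. The other three equations balance.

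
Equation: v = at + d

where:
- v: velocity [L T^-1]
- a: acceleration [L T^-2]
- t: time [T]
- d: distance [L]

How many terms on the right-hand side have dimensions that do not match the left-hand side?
1

LHS v: [L T^-1]
- at: [L T^-1] ✓
- d: [L] ✗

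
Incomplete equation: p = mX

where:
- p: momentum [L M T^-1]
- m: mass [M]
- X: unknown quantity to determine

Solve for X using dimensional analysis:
X = v (velocity), dimensions [L T^-1]

p has dimensions [L M T^-1]; the rest of the RHS (m) has dimensions [M].
So X must have dimensions [L T^-1] — X = v (velocity).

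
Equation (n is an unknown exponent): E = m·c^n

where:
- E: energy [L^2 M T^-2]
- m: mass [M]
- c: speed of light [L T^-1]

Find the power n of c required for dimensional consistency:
n = 2

E has dimensions [L^2 M T^-2]; c has dimensions [L T^-1].
The rest of the RHS has dimensions [M], so c^n must supply [L^2 T^-2].
With n = 2: m·c^2 has dimensions [L^2 M T^-2], matching the LHS ✓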